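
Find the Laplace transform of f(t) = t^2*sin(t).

2*(3*s^2 - 1)/(s^2 + 1)^3

L{sin(t)} = 1/(s^2 + 1).
Then apply L{t^2·g(t)} = (-1)^2 d^2/ds^2[G(s)] with G(s) = 1/(s^2 + 1):
differentiating 2 times and applying the sign gives 2*(3*s^2 - 1)/(s^2 + 1)^3.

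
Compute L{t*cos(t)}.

L{cos(t)} = s/(s^2 + 1).
Then apply L{t·g(t)} = -d/ds[G(s)] with G(s) = s/(s^2 + 1):
differentiating 1 time and applying the sign gives (s - 1)*(s + 1)/(s^2 + 1)^2.

(s - 1)*(s + 1)/(s^2 + 1)^2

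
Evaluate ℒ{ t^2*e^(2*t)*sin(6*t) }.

L{sin(6t)} = 6/(s^2 + 36).
Multiplying by e^(2t) shifts s → s - 2, so L{e^(2*t)*sin(6*t)} = 6/((s - 2)^2 + 36).
Then apply L{t^2·g(t)} = (-1)^2 d^2/ds^2[G(s)] with G(s) = 6/((s - 2)^2 + 36):
differentiating 2 times and applying the sign gives 36*(s^2 - 4*s - 8)/(s^2 - 4*s + 40)^3.

36*(s^2 - 4*s - 8)/(s^2 - 4*s + 40)^3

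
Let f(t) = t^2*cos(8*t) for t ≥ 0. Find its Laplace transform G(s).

L{cos(8t)} = s/(s^2 + 64).
Then apply L{t^2·g(t)} = (-1)^2 d^2/ds^2[H(s)] with H(s) = s/(s^2 + 64):
differentiating 2 times and applying the sign gives 2*s*(s^2 - 192)/(s^2 + 64)^3.

G(s) = 2*s*(s^2 - 192)/(s^2 + 64)^3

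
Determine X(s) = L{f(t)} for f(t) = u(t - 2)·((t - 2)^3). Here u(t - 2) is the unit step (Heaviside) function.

X(s) = 6*exp(-2*s)/s^4

By the second shifting theorem, L{u(t - c)·g(t - c)} = e^(-cs)·G(s) with c = 2 and G(s) = L{g(t)}.
L{t^3} = 3!/s^4 = 6/s^4.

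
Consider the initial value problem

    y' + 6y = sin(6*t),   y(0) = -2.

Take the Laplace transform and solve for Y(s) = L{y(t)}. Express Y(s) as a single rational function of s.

Transform both sides with L{·}.
The derivative rules (L{y'} = sY - y(0) = sY - (-2)) turn the left side into (s + 6)Y - (-2).
The right side is L{sin(6*t)} = 6/(s^2 + 36).
So (s + 6)Y = 6/(s^2 + 36) + (-2).
Isolate Y and clear denominators.

Y(s) = (-2*s^2 - 66)/(s^3 + 6*s^2 + 36*s + 216)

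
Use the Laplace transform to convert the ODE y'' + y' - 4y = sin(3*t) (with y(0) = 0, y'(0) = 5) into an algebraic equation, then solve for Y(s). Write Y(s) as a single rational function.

Transform both sides with L{·}.
With L{y''} = s^2 Y - s·y(0) - y'(0) and L{y'} = sY - y(0), with y(0) = 0, y'(0) = 5: the LHS transforms to (s^2 + s - 4)Y - (5).
The right side is L{sin(3*t)} = 3/(s^2 + 9).
So (s^2 + s - 4)Y = 3/(s^2 + 9) + (5).
Solve for Y(s) and write it as one ratio of polynomials.

Y(s) = (5*s^2 + 48)/(s^4 + s^3 + 5*s^2 + 9*s - 36)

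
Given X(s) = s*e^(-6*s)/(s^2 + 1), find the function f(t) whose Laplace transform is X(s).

The factor e^(-6s) signals a time shift by c = 6 (second shifting theorem).
L{cos(t)} = s/(s^2 + 1), so L^-1{s/(s^2 + 1)} = cos(t).
Hence the inverse is u(t - 6) times that function evaluated at t - 6.

f(t) = Heaviside(t - 6)*(cos(t - 6))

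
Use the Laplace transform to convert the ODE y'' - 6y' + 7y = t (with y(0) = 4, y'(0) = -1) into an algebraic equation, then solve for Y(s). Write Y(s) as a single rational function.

Laplace-transform each side.
The derivative rules (L{y''} = s^2 Y - s·y(0) - y'(0) and L{y'} = sY - y(0), with y(0) = 4, y'(0) = -1) turn the left side into (s^2 - 6*s + 7)Y - (4*s - 25).
The right side is L{t} = s^(-2).
So (s^2 - 6*s + 7)Y = s^(-2) + (4*s - 25).
Divide through and combine into a single rational function.

Y(s) = (4*s^3 - 25*s^2 + 1)/(s^4 - 6*s^3 + 7*s^2)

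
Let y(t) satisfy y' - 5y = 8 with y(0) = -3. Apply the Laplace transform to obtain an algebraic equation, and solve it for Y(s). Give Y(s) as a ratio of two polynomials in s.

Y(s) = (-3*s + 8)/(s^2 - 5*s)

Laplace-transform each side.
With L{y'} = sY - y(0) = sY - (-3): the LHS transforms to (s - 5)Y - (-3).
The right side is L{8} = 8/s.
So (s - 5)Y = 8/s + (-3).
Divide through and combine into a single rational function.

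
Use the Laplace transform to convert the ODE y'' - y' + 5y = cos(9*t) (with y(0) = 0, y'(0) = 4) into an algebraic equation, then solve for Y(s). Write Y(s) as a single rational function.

Transform both sides with L{·}.
Using L{y''} = s^2 Y - s·y(0) - y'(0) and L{y'} = sY - y(0), with y(0) = 0, y'(0) = 4, the left side becomes (s^2 - s + 5)Y - (4).
The right side is L{cos(9*t)} = s/(s^2 + 81).
So (s^2 - s + 5)Y = s/(s^2 + 81) + (4).
Solve for Y(s) and write it as one ratio of polynomials.

Y(s) = (4*s^2 + s + 324)/(s^4 - s^3 + 86*s^2 - 81*s + 405)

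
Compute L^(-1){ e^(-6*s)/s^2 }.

The factor e^(-6s) signals a time shift by c = 6 (second shifting theorem).
L{t} = 1!/s^2 = 1/s^2, so L^-1{s^(-2)} = t.
Hence the inverse is u(t - 6) times that function evaluated at t - 6.

Heaviside(t - 6)*(t - 6)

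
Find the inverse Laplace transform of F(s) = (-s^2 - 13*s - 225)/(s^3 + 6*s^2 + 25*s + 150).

-5*sin(5*t) + 2*cos(5*t) - 3*exp(-6*t)

Factor the denominator: s^3 + 6*s^2 + 25*s + 150 = (s + 6)*(s^2 + 25).
Partial fraction decomposition gives [-3/(s + 6)] + [2*s/(s^2 + 25)] + [-25/(s^2 + 25)].
Invert each term: -3/(s + 6) ↔ -3e^(-6t); 2·s/(s^2 + 25) ↔ 2cos(5t); -5·5/(s^2 + 25) ↔ -5sin(5t).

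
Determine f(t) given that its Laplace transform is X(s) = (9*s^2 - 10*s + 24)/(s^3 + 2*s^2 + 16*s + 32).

f(t) = -5*sin(4*t) + 5*cos(4*t) + 4*exp(-2*t)

Factor the denominator: s^3 + 2*s^2 + 16*s + 32 = (s + 2)*(s^2 + 16).
Partial fraction decomposition gives [4/(s + 2)] + [5*s/(s^2 + 16)] + [-20/(s^2 + 16)].
Invert each term: 4/(s + 2) ↔ 4e^(-2t); 5·s/(s^2 + 16) ↔ 5cos(4t); -5·4/(s^2 + 16) ↔ -5sin(4t).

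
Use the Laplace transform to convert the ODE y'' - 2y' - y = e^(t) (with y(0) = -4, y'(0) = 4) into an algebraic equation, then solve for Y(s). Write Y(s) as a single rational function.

Y(s) = (-4*s^2 + 16*s - 11)/(s^3 - 3*s^2 + s + 1)

Transform both sides with L{·}.
Using L{y''} = s^2 Y - s·y(0) - y'(0) and L{y'} = sY - y(0), with y(0) = -4, y'(0) = 4, the left side becomes (s^2 - 2*s - 1)Y - (-4*s + 12).
The right side is L{e^(t)} = 1/(s - 1).
So (s^2 - 2*s - 1)Y = 1/(s - 1) + (-4*s + 12).
Solve for Y(s) and write it as one ratio of polynomials.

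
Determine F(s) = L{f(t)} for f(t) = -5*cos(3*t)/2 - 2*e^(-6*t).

F(s) = -5*s/(2*(s^2 + 9)) - 2/(s + 6)

The transform is linear, so treat each term independently.
(-2)·[L{e^(-6t)} = 1/(s + 6)]; (-5/2)·[L{cos(3t)} = s/(s^2 + 9)].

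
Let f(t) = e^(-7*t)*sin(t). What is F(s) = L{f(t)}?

L{sin(t)} = 1/(s^2 + 1).
By the first shifting theorem, multiplying by e^(-7t) replaces s with s + 7.

F(s) = 1/((s + 7)^2 + 1)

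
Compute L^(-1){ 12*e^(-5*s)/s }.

The factor e^(-5s) signals a time shift by c = 5 (second shifting theorem).
L{12} = 12/s, so L^-1{12/s} = 12.
Hence the inverse is u(t - 5) times that function evaluated at t - 5.

Heaviside(t - 5)*(12)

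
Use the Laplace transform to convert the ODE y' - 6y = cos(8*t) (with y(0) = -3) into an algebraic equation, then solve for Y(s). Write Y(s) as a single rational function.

Y(s) = (-3*s^2 + s - 192)/(s^3 - 6*s^2 + 64*s - 384)

Laplace-transform each side.
Using L{y'} = sY - y(0) = sY - (-3), the left side becomes (s - 6)Y - (-3).
The right side is L{cos(8*t)} = s/(s^2 + 64).
So (s - 6)Y = s/(s^2 + 64) + (-3).
Solve for Y(s) and write it as one ratio of polynomials.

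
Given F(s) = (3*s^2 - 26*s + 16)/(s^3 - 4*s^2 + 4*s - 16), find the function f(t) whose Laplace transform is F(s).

Factor the denominator: s^3 - 4*s^2 + 4*s - 16 = (s - 4)*(s^2 + 4).
Partial fraction decomposition gives [-2/(s - 4)] + [5*s/(s^2 + 4)] + [-6/(s^2 + 4)].
Invert each term: -2/(s - 4) ↔ -2e^(4t); 5·s/(s^2 + 4) ↔ 5cos(2t); -3·2/(s^2 + 4) ↔ -3sin(2t).

f(t) = -2*exp(4*t) - 3*sin(2*t) + 5*cos(2*t)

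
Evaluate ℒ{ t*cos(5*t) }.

(s - 5)*(s + 5)/(s^2 + 25)^2

L{cos(5t)} = s/(s^2 + 25).
Then apply L{t·g(t)} = -d/ds[G(s)] with G(s) = s/(s^2 + 25):
differentiating 1 time and applying the sign gives (s - 5)*(s + 5)/(s^2 + 25)^2.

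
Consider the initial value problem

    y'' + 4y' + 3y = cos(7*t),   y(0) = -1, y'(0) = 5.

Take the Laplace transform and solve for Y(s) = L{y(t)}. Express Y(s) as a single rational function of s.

Y(s) = (-s^3 + s^2 - 48*s + 49)/(s^4 + 4*s^3 + 52*s^2 + 196*s + 147)

Laplace-transform each side.
Using L{y''} = s^2 Y - s·y(0) - y'(0) and L{y'} = sY - y(0), with y(0) = -1, y'(0) = 5, the left side becomes (s^2 + 4*s + 3)Y - (-s + 1).
The right side is L{cos(7*t)} = s/(s^2 + 49).
So (s^2 + 4*s + 3)Y = s/(s^2 + 49) + (-s + 1).
Isolate Y and clear denominators.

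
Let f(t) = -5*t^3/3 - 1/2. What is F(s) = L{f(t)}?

F(s) = -1/(2*s) - 10/s^4

Apply the Laplace transform termwise.
(-5/3)·[L{t^3} = 3!/s^4 = 6/s^4]; L{-1/2} = (-1/2)/s.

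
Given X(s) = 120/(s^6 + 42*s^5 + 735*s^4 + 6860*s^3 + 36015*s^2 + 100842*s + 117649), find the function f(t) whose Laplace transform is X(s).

f(t) = t^5*exp(-7*t)

Rewrite the denominator: s^6 + 42*s^5 + 735*s^4 + 6860*s^3 + 36015*s^2 + 100842*s + 117649 = (s + 7)^6.
The form in (s + 7) signals a first-shifting-theorem factor e^(-7t).
Since L{t^5} = 5!/s^6 = 120/s^6, the inverse is t^5*e^(-7*t).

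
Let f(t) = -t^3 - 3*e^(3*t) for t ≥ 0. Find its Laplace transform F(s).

By linearity of the Laplace transform, transform each term separately.
(-3)·[L{e^(3t)} = 1/(s - 3)]; (-1)·[L{t^3} = 3!/s^4 = 6/s^4].

F(s) = -3/(s - 3) - 6/s^4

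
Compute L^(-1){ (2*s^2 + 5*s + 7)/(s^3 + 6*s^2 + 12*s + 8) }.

5*t^2*exp(-2*t)/2 - 3*t*exp(-2*t) + 2*exp(-2*t)

Factor the denominator: s^3 + 6*s^2 + 12*s + 8 = (s + 2)^3.
Partial fraction decomposition gives [2/(s + 2)] + [-3/(s + 2)^2] + [5/(s + 2)^3].
Invert each term: 2/(s + 2) ↔ 2e^(-2t); -3/(s + 2)^2 ↔ -3t·e^(-2t); 5/(s + 2)^3 ↔ (5/2)t^2·e^(-2t).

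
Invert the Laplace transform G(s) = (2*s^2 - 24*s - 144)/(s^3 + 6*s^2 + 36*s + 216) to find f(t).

f(t) = -5*sin(6*t) + cos(6*t) + exp(-6*t)

Factor the denominator: s^3 + 6*s^2 + 36*s + 216 = (s + 6)*(s^2 + 36).
Partial fraction decomposition gives [1/(s + 6)] + [s/(s^2 + 36)] + [-30/(s^2 + 36)].
Invert each term: 1/(s + 6) ↔ e^(-6t); 1·s/(s^2 + 36) ↔ cos(6t); -5·6/(s^2 + 36) ↔ -5sin(6t).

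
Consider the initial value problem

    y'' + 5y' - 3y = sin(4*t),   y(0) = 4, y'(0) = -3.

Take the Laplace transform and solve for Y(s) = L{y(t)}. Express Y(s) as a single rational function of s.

Y(s) = (4*s^3 + 17*s^2 + 64*s + 276)/(s^4 + 5*s^3 + 13*s^2 + 80*s - 48)

Apply the Laplace transform to the equation.
Using L{y''} = s^2 Y - s·y(0) - y'(0) and L{y'} = sY - y(0), with y(0) = 4, y'(0) = -3, the left side becomes (s^2 + 5*s - 3)Y - (4*s + 17).
The right side is L{sin(4*t)} = 4/(s^2 + 16).
So (s^2 + 5*s - 3)Y = 4/(s^2 + 16) + (4*s + 17).
Solve for Y(s) and write it as one ratio of polynomials.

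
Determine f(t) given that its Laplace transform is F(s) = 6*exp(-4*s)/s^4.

The factor e^(-4s) signals a time shift by c = 4 (second shifting theorem).
L{t^3} = 3!/s^4 = 6/s^4, so L^-1{6/s^4} = t^3.
Hence the inverse is u(t - 4) times that function evaluated at t - 4.

f(t) = Heaviside(t - 4)*((t - 4)^3)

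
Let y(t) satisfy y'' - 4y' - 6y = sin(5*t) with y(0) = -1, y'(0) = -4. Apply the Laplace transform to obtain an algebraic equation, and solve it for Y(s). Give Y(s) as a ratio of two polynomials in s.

Y(s) = (-s^3 - 25*s + 5)/(s^4 - 4*s^3 + 19*s^2 - 100*s - 150)

Take the Laplace transform of both sides.
With L{y''} = s^2 Y - s·y(0) - y'(0) and L{y'} = sY - y(0), with y(0) = -1, y'(0) = -4: the LHS transforms to (s^2 - 4*s - 6)Y - (-s).
The right side is L{sin(5*t)} = 5/(s^2 + 25).
So (s^2 - 4*s - 6)Y = 5/(s^2 + 25) + (-s).
Divide through and combine into a single rational function.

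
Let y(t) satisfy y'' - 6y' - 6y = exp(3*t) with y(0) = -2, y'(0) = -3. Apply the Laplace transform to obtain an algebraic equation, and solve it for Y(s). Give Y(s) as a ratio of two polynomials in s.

Y(s) = (-2*s^2 + 15*s - 26)/(s^3 - 9*s^2 + 12*s + 18)

Transform both sides with L{·}.
Using L{y''} = s^2 Y - s·y(0) - y'(0) and L{y'} = sY - y(0), with y(0) = -2, y'(0) = -3, the left side becomes (s^2 - 6*s - 6)Y - (-2*s + 9).
The right side is L{exp(3*t)} = 1/(s - 3).
So (s^2 - 6*s - 6)Y = 1/(s - 3) + (-2*s + 9).
Solve for Y(s) and write it as one ratio of polynomials.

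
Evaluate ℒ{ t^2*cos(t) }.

L{cos(t)} = s/(s^2 + 1).
Then apply L{t^2·g(t)} = (-1)^2 d^2/ds^2[H(s)] with H(s) = s/(s^2 + 1):
differentiating 2 times and applying the sign gives 2*s*(s^2 - 3)/(s^2 + 1)^3.

2*s*(s^2 - 3)/(s^2 + 1)^3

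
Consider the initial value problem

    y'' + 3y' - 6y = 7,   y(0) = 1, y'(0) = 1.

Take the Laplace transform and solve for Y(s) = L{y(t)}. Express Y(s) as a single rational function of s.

Apply the Laplace transform to the equation.
With L{y''} = s^2 Y - s·y(0) - y'(0) and L{y'} = sY - y(0), with y(0) = 1, y'(0) = 1: the LHS transforms to (s^2 + 3*s - 6)Y - (s + 4).
The right side is L{7} = 7/s.
So (s^2 + 3*s - 6)Y = 7/s + (s + 4).
Divide through and combine into a single rational function.

Y(s) = (s^2 + 4*s + 7)/(s^3 + 3*s^2 - 6*s)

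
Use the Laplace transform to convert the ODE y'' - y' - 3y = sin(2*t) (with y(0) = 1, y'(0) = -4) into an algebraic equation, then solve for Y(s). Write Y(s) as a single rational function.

Transform both sides with L{·}.
With L{y''} = s^2 Y - s·y(0) - y'(0) and L{y'} = sY - y(0), with y(0) = 1, y'(0) = -4: the LHS transforms to (s^2 - s - 3)Y - (s - 5).
The right side is L{sin(2*t)} = 2/(s^2 + 4).
So (s^2 - s - 3)Y = 2/(s^2 + 4) + (s - 5).
Divide through and combine into a single rational function.

Y(s) = (s^3 - 5*s^2 + 4*s - 18)/(s^4 - s^3 + s^2 - 4*s - 12)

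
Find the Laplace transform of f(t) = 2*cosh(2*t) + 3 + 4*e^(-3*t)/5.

2*s/(s^2 - 4) + 4/(5*(s + 3)) + 3/s

The transform is linear, so treat each term independently.
(4/5)·[L{e^(-3t)} = 1/(s + 3)]; (2)·[L{cosh(2t)} = s/(s^2 - 4)]; L{3} = 3/s.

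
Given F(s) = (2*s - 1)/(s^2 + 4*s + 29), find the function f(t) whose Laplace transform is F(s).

Complete the square in the denominator: s^2 + 4*s + 29 = (s + 2)^2 + 5^2.
Split the numerator to match: 2*s - 1 = 2·(s + 2) - 1·5.
Invert each term: 2·(s + 2)/((s + 2)^2 + 25) ↔ 2e^(-2t)cos(5t); -1·5/((s + 2)^2 + 25) ↔ -e^(-2t)sin(5t).

f(t) = -exp(-2*t)*sin(5*t) + 2*exp(-2*t)*cos(5*t)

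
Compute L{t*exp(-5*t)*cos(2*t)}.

(s + 3)*(s + 7)/(s^2 + 10*s + 29)^2

L{cos(2t)} = s/(s^2 + 4).
Multiplying by e^(-5t) shifts s → s + 5, so L{exp(-5*t)*cos(2*t)} = (s + 5)/((s + 5)^2 + 4).
Then apply L{t·g(t)} = -d/ds[G(s)] with G(s) = (s + 5)/((s + 5)^2 + 4):
differentiating 1 time and applying the sign gives (s + 3)*(s + 7)/(s^2 + 10*s + 29)^2.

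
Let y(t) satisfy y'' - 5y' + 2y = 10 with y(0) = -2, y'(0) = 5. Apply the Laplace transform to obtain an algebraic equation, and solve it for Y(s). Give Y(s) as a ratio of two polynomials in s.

Y(s) = (-2*s^2 + 15*s + 10)/(s^3 - 5*s^2 + 2*s)

Transform both sides with L{·}.
The derivative rules (L{y''} = s^2 Y - s·y(0) - y'(0) and L{y'} = sY - y(0), with y(0) = -2, y'(0) = 5) turn the left side into (s^2 - 5*s + 2)Y - (-2*s + 15).
The right side is L{10} = 10/s.
So (s^2 - 5*s + 2)Y = 10/s + (-2*s + 15).
Solve for Y(s) and write it as one ratio of polynomials.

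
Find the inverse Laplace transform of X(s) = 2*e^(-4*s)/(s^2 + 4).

The factor e^(-4s) signals a time shift by c = 4 (second shifting theorem).
L{sin(2t)} = 2/(s^2 + 4), so L^-1{2/(s^2 + 4)} = sin(2*t).
Hence the inverse is u(t - 4) times that function evaluated at t - 4.

Heaviside(t - 4)*(sin(2*t - 8))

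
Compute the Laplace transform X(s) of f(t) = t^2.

L{t^2} = 2!/s^3 = 2/s^3.

X(s) = 2/s^3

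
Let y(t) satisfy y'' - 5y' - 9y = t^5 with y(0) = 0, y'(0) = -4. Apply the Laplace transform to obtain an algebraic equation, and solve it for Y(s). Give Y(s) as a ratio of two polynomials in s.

Y(s) = (-4*s^6 + 120)/(s^8 - 5*s^7 - 9*s^6)

Apply the Laplace transform to the equation.
Using L{y''} = s^2 Y - s·y(0) - y'(0) and L{y'} = sY - y(0), with y(0) = 0, y'(0) = -4, the left side becomes (s^2 - 5*s - 9)Y - (-4).
The right side is L{t^5} = 120/s^6.
So (s^2 - 5*s - 9)Y = 120/s^6 + (-4).
Isolate Y and clear denominators.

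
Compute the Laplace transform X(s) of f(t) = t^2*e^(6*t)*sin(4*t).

X(s) = 8*(3*s^2 - 36*s + 92)/(s^2 - 12*s + 52)^3

L{sin(4t)} = 4/(s^2 + 16).
Multiplying by e^(6t) shifts s → s - 6, so L{e^(6*t)*sin(4*t)} = 4/((s - 6)^2 + 16).
Then apply L{t^2·g(t)} = (-1)^2 d^2/ds^2[G(s)] with G(s) = 4/((s - 6)^2 + 16):
differentiating 2 times and applying the sign gives 8*(3*s^2 - 36*s + 92)/(s^2 - 12*s + 52)^3.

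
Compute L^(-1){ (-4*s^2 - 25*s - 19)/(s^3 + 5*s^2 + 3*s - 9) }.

Factor the denominator: s^3 + 5*s^2 + 3*s - 9 = (s - 1)*(s + 3)^2.
Partial fraction decomposition gives [-1/(s + 3)] + [-5/(s + 3)^2] + [-3/(s - 1)].
Invert each term: -1/(s + 3) ↔ -e^(-3t); -5/(s + 3)^2 ↔ -5t·e^(-3t); -3/(s - 1) ↔ -3e^(t).

-5*t*exp(-3*t) - 3*exp(t) - exp(-3*t)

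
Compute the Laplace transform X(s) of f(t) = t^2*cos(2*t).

X(s) = 2*s*(s^2 - 12)/(s^2 + 4)^3

L{cos(2t)} = s/(s^2 + 4).
Then apply L{t^2·g(t)} = (-1)^2 d^2/ds^2[G(s)] with G(s) = s/(s^2 + 4):
differentiating 2 times and applying the sign gives 2*s*(s^2 - 12)/(s^2 + 4)^3.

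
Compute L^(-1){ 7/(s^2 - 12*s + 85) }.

exp(6*t)*sin(7*t)

Rewrite the denominator: s^2 - 12*s + 85 = (s - 6)^2 + 49.
The form in (s - 6) signals a first-shifting-theorem factor e^(6t).
Since L{sin(7t)} = 7/(s^2 + 49), the inverse is e^(6*t)*sin(7*t).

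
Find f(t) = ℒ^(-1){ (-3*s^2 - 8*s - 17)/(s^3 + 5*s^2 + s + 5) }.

Factor the denominator: s^3 + 5*s^2 + s + 5 = (s + 5)*(s^2 + 1).
Partial fraction decomposition gives [-2/(s + 5)] + [-s/(s^2 + 1)] + [-3/(s^2 + 1)].
Invert each term: -2/(s + 5) ↔ -2e^(-5t); -1·s/(s^2 + 1) ↔ -cos(t); -3·1/(s^2 + 1) ↔ -3sin(t).

f(t) = -3*sin(t) - cos(t) - 2*exp(-5*t)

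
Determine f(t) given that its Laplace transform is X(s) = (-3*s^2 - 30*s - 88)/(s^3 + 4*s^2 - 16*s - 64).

f(t) = 2*t*exp(-4*t) - 4*exp(4*t) + exp(-4*t)

Factor the denominator: s^3 + 4*s^2 - 16*s - 64 = (s - 4)*(s + 4)^2.
Partial fraction decomposition gives [1/(s + 4)] + [2/(s + 4)^2] + [-4/(s - 4)].
Invert each term: 1/(s + 4) ↔ e^(-4t); 2/(s + 4)^2 ↔ 2t·e^(-4t); -4/(s - 4) ↔ -4e^(4t).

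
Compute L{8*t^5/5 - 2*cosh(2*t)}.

The transform is linear, so treat each term independently.
(8/5)·[L{t^5} = 5!/s^6 = 120/s^6]; (-2)·[L{cosh(2t)} = s/(s^2 - 4)].

-2*s/(s^2 - 4) + 192/s^6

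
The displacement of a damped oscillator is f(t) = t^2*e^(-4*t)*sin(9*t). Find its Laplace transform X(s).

X(s) = 54*(s^2 + 8*s - 11)/(s^2 + 8*s + 97)^3

L{sin(9t)} = 9/(s^2 + 81).
Multiplying by e^(-4t) shifts s → s + 4, so L{e^(-4*t)*sin(9*t)} = 9/((s + 4)^2 + 81).
Then apply L{t^2·g(t)} = (-1)^2 d^2/ds^2[G(s)] with G(s) = 9/((s + 4)^2 + 81):
differentiating 2 times and applying the sign gives 54*(s^2 + 8*s - 11)/(s^2 + 8*s + 97)^3.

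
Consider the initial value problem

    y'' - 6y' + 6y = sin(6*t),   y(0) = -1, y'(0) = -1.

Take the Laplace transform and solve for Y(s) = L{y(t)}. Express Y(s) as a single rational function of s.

Laplace-transform each side.
With L{y''} = s^2 Y - s·y(0) - y'(0) and L{y'} = sY - y(0), with y(0) = -1, y'(0) = -1: the LHS transforms to (s^2 - 6*s + 6)Y - (-s + 5).
The right side is L{sin(6*t)} = 6/(s^2 + 36).
So (s^2 - 6*s + 6)Y = 6/(s^2 + 36) + (-s + 5).
Solve for Y(s) and write it as one ratio of polynomials.

Y(s) = (-s^3 + 5*s^2 - 36*s + 186)/(s^4 - 6*s^3 + 42*s^2 - 216*s + 216)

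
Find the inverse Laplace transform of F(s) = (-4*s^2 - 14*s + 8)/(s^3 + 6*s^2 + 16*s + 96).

Factor the denominator: s^3 + 6*s^2 + 16*s + 96 = (s + 6)*(s^2 + 16).
Partial fraction decomposition gives [-1/(s + 6)] + [-3*s/(s^2 + 16)] + [4/(s^2 + 16)].
Invert each term: -1/(s + 6) ↔ -e^(-6t); -3·s/(s^2 + 16) ↔ -3cos(4t); 1·4/(s^2 + 16) ↔ sin(4t).

sin(4*t) - 3*cos(4*t) - exp(-6*t)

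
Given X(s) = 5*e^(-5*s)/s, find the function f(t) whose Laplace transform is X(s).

f(t) = Heaviside(t - 5)*(5)

The factor e^(-5s) signals a time shift by c = 5 (second shifting theorem).
L{5} = 5/s, so L^-1{5/s} = 5.
Hence the inverse is u(t - 5) times that function evaluated at t - 5.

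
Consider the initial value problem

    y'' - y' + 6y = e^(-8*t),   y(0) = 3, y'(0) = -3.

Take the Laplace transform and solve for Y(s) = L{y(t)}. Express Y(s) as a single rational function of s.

Transform both sides with L{·}.
Using L{y''} = s^2 Y - s·y(0) - y'(0) and L{y'} = sY - y(0), with y(0) = 3, y'(0) = -3, the left side becomes (s^2 - s + 6)Y - (3*s - 6).
The right side is L{e^(-8*t)} = 1/(s + 8).
So (s^2 - s + 6)Y = 1/(s + 8) + (3*s - 6).
Divide through and combine into a single rational function.

Y(s) = (3*s^2 + 18*s - 47)/(s^3 + 7*s^2 - 2*s + 48)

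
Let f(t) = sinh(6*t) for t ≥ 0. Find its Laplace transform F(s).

L{sinh(6t)} = 6/(s^2 - 36).

F(s) = 6/(s^2 - 36)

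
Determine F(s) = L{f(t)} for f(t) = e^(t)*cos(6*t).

L{cos(6t)} = s/(s^2 + 36).
By the first shifting theorem, multiplying by e^(t) replaces s with s - 1.

F(s) = (s - 1)/((s - 1)^2 + 36)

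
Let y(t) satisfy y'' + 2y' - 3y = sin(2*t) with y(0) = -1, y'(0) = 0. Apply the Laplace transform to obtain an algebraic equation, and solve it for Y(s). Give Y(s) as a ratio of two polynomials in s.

Transform both sides with L{·}.
The derivative rules (L{y''} = s^2 Y - s·y(0) - y'(0) and L{y'} = sY - y(0), with y(0) = -1, y'(0) = 0) turn the left side into (s^2 + 2*s - 3)Y - (-s - 2).
The right side is L{sin(2*t)} = 2/(s^2 + 4).
So (s^2 + 2*s - 3)Y = 2/(s^2 + 4) + (-s - 2).
Solve for Y(s) and write it as one ratio of polynomials.

Y(s) = (-s^3 - 2*s^2 - 4*s - 6)/(s^4 + 2*s^3 + s^2 + 8*s - 12)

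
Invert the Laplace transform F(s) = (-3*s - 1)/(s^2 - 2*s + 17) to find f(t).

Complete the square in the denominator: s^2 - 2*s + 17 = (s - 1)^2 + 4^2.
Split the numerator to match: -3*s - 1 = -3·(s - 1) - 1·4.
Invert each term: -3·(s - 1)/((s - 1)^2 + 16) ↔ -3e^(t)cos(4t); -1·4/((s - 1)^2 + 16) ↔ -e^(t)sin(4t).

f(t) = -exp(t)*sin(4*t) - 3*exp(t)*cos(4*t)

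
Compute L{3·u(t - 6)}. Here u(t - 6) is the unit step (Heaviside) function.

By the second shifting theorem, L{u(t - c)·g(t - c)} = e^(-cs)·G(s) with c = 6 and G(s) = L{g(t)}.
L{3} = 3/s.

3*exp(-6*s)/s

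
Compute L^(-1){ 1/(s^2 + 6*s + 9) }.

t*exp(-3*t)

Rewrite the denominator: s^2 + 6*s + 9 = (s + 3)^2.
The form in (s + 3) signals a first-shifting-theorem factor e^(-3t).
Since L{t} = 1!/s^2 = 1/s^2, the inverse is t*e^(-3*t).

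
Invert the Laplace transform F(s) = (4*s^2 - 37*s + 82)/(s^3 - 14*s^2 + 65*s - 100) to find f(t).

f(t) = -3*t*exp(5*t) + 6*exp(5*t) - 2*exp(4*t)

Factor the denominator: s^3 - 14*s^2 + 65*s - 100 = (s - 5)^2*(s - 4).
Partial fraction decomposition gives [6/(s - 5)] + [-3/(s - 5)^2] + [-2/(s - 4)].
Invert each term: 6/(s - 5) ↔ 6e^(5t); -3/(s - 5)^2 ↔ -3t·e^(5t); -2/(s - 4) ↔ -2e^(4t).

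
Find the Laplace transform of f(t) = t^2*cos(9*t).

L{cos(9t)} = s/(s^2 + 81).
Then apply L{t^2·g(t)} = (-1)^2 d^2/ds^2[G(s)] with G(s) = s/(s^2 + 81):
differentiating 2 times and applying the sign gives 2*s*(s^2 - 243)/(s^2 + 81)^3.

2*s*(s^2 - 243)/(s^2 + 81)^3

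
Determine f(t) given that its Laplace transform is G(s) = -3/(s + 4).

f(t) = -3*exp(-4*t)

Since L{e^(-4t)} = 1/(s + 4), the inverse is e^(-4*t), scaled by -3.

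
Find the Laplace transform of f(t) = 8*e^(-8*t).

L{8} = 8/s.
By the first shifting theorem, multiplying by e^(-8t) replaces s with s + 8.

8/(s + 8)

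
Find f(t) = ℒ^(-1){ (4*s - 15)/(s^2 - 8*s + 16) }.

Factor the denominator: s^2 - 8*s + 16 = (s - 4)^2.
Partial fraction decomposition gives [4/(s - 4)] + [(s - 4)^(-2)].
Invert each term: 4/(s - 4) ↔ 4e^(4t); 1/(s - 4)^2 ↔ t·e^(4t).

f(t) = t*exp(4*t) + 4*exp(4*t)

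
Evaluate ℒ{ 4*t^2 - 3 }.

-3/s + 8/s^3

By linearity of the Laplace transform, transform each term separately.
(4)·[L{t^2} = 2!/s^3 = 2/s^3]; L{-3} = -3/s.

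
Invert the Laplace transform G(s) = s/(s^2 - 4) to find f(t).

f(t) = cosh(2*t)

Since L{cosh(2t)} = s/(s^2 - 4), the inverse is cosh(2*t).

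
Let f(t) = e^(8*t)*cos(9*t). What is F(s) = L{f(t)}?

L{cos(9t)} = s/(s^2 + 81).
By the first shifting theorem, multiplying by e^(8t) replaces s with s - 8.

F(s) = (s - 8)/((s - 8)^2 + 81)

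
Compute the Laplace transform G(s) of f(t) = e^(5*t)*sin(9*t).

L{sin(9t)} = 9/(s^2 + 81).
By the first shifting theorem, multiplying by e^(5t) replaces s with s - 5.

G(s) = 9/((s - 5)^2 + 81)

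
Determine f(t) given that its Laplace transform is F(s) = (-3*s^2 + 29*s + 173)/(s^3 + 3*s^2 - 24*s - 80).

f(t) = -t*exp(-4*t) + 3*exp(5*t) - 6*exp(-4*t)

Factor the denominator: s^3 + 3*s^2 - 24*s - 80 = (s - 5)*(s + 4)^2.
Partial fraction decomposition gives [-6/(s + 4)] + [-1/(s + 4)^2] + [3/(s - 5)].
Invert each term: -6/(s + 4) ↔ -6e^(-4t); -1/(s + 4)^2 ↔ -t·e^(-4t); 3/(s - 5) ↔ 3e^(5t).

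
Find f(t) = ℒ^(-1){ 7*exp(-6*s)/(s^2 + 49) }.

The factor e^(-6s) signals a time shift by c = 6 (second shifting theorem).
L{sin(7t)} = 7/(s^2 + 49), so L^-1{7/(s^2 + 49)} = sin(7*t).
Hence the inverse is u(t - 6) times that function evaluated at t - 6.

f(t) = Heaviside(t - 6)*(sin(7*t - 42))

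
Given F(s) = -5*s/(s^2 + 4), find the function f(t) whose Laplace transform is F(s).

Since L{cos(2t)} = s/(s^2 + 4), the inverse is cos(2*t), scaled by -5.

f(t) = -5*cos(2*t)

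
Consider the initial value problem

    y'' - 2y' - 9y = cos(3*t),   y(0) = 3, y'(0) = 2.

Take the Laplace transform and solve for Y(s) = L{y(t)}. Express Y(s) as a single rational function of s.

Take the Laplace transform of both sides.
Using L{y''} = s^2 Y - s·y(0) - y'(0) and L{y'} = sY - y(0), with y(0) = 3, y'(0) = 2, the left side becomes (s^2 - 2*s - 9)Y - (3*s - 4).
The right side is L{cos(3*t)} = s/(s^2 + 9).
So (s^2 - 2*s - 9)Y = s/(s^2 + 9) + (3*s - 4).
Isolate Y and clear denominators.

Y(s) = (3*s^3 - 4*s^2 + 28*s - 36)/(s^4 - 2*s^3 - 18*s - 81)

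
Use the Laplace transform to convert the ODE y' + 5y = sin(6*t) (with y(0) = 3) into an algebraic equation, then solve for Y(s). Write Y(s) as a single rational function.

Y(s) = (3*s^2 + 114)/(s^3 + 5*s^2 + 36*s + 180)

Take the Laplace transform of both sides.
The derivative rules (L{y'} = sY - y(0) = sY - 3) turn the left side into (s + 5)Y - (3).
The right side is L{sin(6*t)} = 6/(s^2 + 36).
So (s + 5)Y = 6/(s^2 + 36) + (3).
Divide through and combine into a single rational function.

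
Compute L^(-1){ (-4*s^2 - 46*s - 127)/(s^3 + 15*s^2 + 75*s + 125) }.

Factor the denominator: s^3 + 15*s^2 + 75*s + 125 = (s + 5)^3.
Partial fraction decomposition gives [-4/(s + 5)] + [-6/(s + 5)^2] + [3/(s + 5)^3].
Invert each term: -4/(s + 5) ↔ -4e^(-5t); -6/(s + 5)^2 ↔ -6t·e^(-5t); 3/(s + 5)^3 ↔ (3/2)t^2·e^(-5t).

3*t^2*exp(-5*t)/2 - 6*t*exp(-5*t) - 4*exp(-5*t)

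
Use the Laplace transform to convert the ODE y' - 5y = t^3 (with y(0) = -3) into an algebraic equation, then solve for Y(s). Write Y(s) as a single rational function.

Y(s) = (-3*s^4 + 6)/(s^5 - 5*s^4)

Laplace-transform each side.
With L{y'} = sY - y(0) = sY - (-3): the LHS transforms to (s - 5)Y - (-3).
The right side is L{t^3} = 6/s^4.
So (s - 5)Y = 6/s^4 + (-3).
Isolate Y and clear denominators.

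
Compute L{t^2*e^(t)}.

L{e^(t)} = 1/(s - 1).
Then apply L{t^2·g(t)} = (-1)^2 d^2/ds^2[G(s)] with G(s) = 1/(s - 1):
differentiating 2 times and applying the sign gives 2/(s - 1)^3.

2/(s - 1)^3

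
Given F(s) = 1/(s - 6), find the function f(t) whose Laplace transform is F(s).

Since L{e^(6t)} = 1/(s - 6), the inverse is e^(6*t).

f(t) = exp(6*t)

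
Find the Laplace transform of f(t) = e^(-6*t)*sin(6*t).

L{sin(6t)} = 6/(s^2 + 36).
By the first shifting theorem, multiplying by e^(-6t) replaces s with s + 6.

6/((s + 6)^2 + 36)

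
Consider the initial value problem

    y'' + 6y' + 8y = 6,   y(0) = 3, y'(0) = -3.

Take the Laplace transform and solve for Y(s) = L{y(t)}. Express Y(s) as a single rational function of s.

Y(s) = (3*s^2 + 15*s + 6)/(s^3 + 6*s^2 + 8*s)

Transform both sides with L{·}.
With L{y''} = s^2 Y - s·y(0) - y'(0) and L{y'} = sY - y(0), with y(0) = 3, y'(0) = -3: the LHS transforms to (s^2 + 6*s + 8)Y - (3*s + 15).
The right side is L{6} = 6/s.
So (s^2 + 6*s + 8)Y = 6/s + (3*s + 15).
Solve for Y(s) and write it as one ratio of polynomials.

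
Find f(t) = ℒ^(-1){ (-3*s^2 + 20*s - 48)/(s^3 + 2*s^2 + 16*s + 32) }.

Factor the denominator: s^3 + 2*s^2 + 16*s + 32 = (s + 2)*(s^2 + 16).
Partial fraction decomposition gives [-5/(s + 2)] + [2*s/(s^2 + 16)] + [16/(s^2 + 16)].
Invert each term: -5/(s + 2) ↔ -5e^(-2t); 2·s/(s^2 + 16) ↔ 2cos(4t); 4·4/(s^2 + 16) ↔ 4sin(4t).

f(t) = 4*sin(4*t) + 2*cos(4*t) - 5*exp(-2*t)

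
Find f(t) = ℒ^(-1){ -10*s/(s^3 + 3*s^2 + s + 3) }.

Factor the denominator: s^3 + 3*s^2 + s + 3 = (s + 3)*(s^2 + 1).
Partial fraction decomposition gives [3/(s + 3)] + [-3*s/(s^2 + 1)] + [-1/(s^2 + 1)].
Invert each term: 3/(s + 3) ↔ 3e^(-3t); -3·s/(s^2 + 1) ↔ -3cos(t); -1·1/(s^2 + 1) ↔ -sin(t).

f(t) = -sin(t) - 3*cos(t) + 3*exp(-3*t)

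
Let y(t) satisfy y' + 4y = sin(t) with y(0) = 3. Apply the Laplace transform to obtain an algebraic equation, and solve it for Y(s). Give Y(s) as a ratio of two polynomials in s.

Laplace-transform each side.
With L{y'} = sY - y(0) = sY - 3: the LHS transforms to (s + 4)Y - (3).
The right side is L{sin(t)} = 1/(s^2 + 1).
So (s + 4)Y = 1/(s^2 + 1) + (3).
Solve for Y(s) and write it as one ratio of polynomials.

Y(s) = (3*s^2 + 4)/(s^3 + 4*s^2 + s + 4)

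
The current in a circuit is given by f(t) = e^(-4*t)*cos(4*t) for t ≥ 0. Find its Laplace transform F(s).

L{cos(4t)} = s/(s^2 + 16).
By the first shifting theorem, multiplying by e^(-4t) replaces s with s + 4.

F(s) = (s + 4)/((s + 4)^2 + 16)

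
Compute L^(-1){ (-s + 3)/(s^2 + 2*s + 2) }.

Complete the square in the denominator: s^2 + 2*s + 2 = (s + 1)^2 + 1^2.
Split the numerator to match: -s + 3 = -1·(s + 1) + 4·1.
Invert each term: -1·(s + 1)/((s + 1)^2 + 1) ↔ -e^(-t)cos(t); 4·1/((s + 1)^2 + 1) ↔ 4e^(-t)sin(t).

4*exp(-t)*sin(t) - exp(-t)*cos(t)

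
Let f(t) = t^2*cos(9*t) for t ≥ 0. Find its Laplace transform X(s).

L{cos(9t)} = s/(s^2 + 81).
Then apply L{t^2·g(t)} = (-1)^2 d^2/ds^2[G(s)] with G(s) = s/(s^2 + 81):
differentiating 2 times and applying the sign gives 2*s*(s^2 - 243)/(s^2 + 81)^3.

X(s) = 2*s*(s^2 - 243)/(s^2 + 81)^3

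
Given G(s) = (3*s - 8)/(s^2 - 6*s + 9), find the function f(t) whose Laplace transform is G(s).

Factor the denominator: s^2 - 6*s + 9 = (s - 3)^2.
Partial fraction decomposition gives [3/(s - 3)] + [(s - 3)^(-2)].
Invert each term: 3/(s - 3) ↔ 3e^(3t); 1/(s - 3)^2 ↔ t·e^(3t).

f(t) = t*exp(3*t) + 3*exp(3*t)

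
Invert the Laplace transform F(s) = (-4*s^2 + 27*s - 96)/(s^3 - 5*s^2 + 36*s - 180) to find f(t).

f(t) = -exp(5*t) + 2*sin(6*t) - 3*cos(6*t)

Factor the denominator: s^3 - 5*s^2 + 36*s - 180 = (s - 5)*(s^2 + 36).
Partial fraction decomposition gives [-1/(s - 5)] + [-3*s/(s^2 + 36)] + [12/(s^2 + 36)].
Invert each term: -1/(s - 5) ↔ -e^(5t); -3·s/(s^2 + 36) ↔ -3cos(6t); 2·6/(s^2 + 36) ↔ 2sin(6t).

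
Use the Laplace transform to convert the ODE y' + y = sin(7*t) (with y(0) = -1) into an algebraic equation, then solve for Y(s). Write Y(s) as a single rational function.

Y(s) = (-s^2 - 42)/(s^3 + s^2 + 49*s + 49)

Apply the Laplace transform to the equation.
The derivative rules (L{y'} = sY - y(0) = sY - (-1)) turn the left side into (s + 1)Y - (-1).
The right side is L{sin(7*t)} = 7/(s^2 + 49).
So (s + 1)Y = 7/(s^2 + 49) + (-1).
Solve for Y(s) and write it as one ratio of polynomials.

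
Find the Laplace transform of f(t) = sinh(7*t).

7/(s^2 - 49)

L{sinh(7t)} = 7/(s^2 - 49).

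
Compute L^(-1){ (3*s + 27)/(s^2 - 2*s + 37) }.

5*exp(t)*sin(6*t) + 3*exp(t)*cos(6*t)

Complete the square in the denominator: s^2 - 2*s + 37 = (s - 1)^2 + 6^2.
Split the numerator to match: 3*s + 27 = 3·(s - 1) + 5·6.
Invert each term: 3·(s - 1)/((s - 1)^2 + 36) ↔ 3e^(t)cos(6t); 5·6/((s - 1)^2 + 36) ↔ 5e^(t)sin(6t).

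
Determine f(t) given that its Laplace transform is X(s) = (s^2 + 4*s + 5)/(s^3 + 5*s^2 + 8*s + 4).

Factor the denominator: s^3 + 5*s^2 + 8*s + 4 = (s + 1)*(s + 2)^2.
Partial fraction decomposition gives [-1/(s + 2)] + [-1/(s + 2)^2] + [2/(s + 1)].
Invert each term: -1/(s + 2) ↔ -e^(-2t); -1/(s + 2)^2 ↔ -t·e^(-2t); 2/(s + 1) ↔ 2e^(-t).

f(t) = -t*exp(-2*t) + 2*exp(-t) - exp(-2*t)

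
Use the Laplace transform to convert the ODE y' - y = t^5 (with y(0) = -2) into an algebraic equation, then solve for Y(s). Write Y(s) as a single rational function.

Take the Laplace transform of both sides.
The derivative rules (L{y'} = sY - y(0) = sY - (-2)) turn the left side into (s - 1)Y - (-2).
The right side is L{t^5} = 120/s^6.
So (s - 1)Y = 120/s^6 + (-2).
Solve for Y(s) and write it as one ratio of polynomials.

Y(s) = (-2*s^6 + 120)/(s^7 - s^6)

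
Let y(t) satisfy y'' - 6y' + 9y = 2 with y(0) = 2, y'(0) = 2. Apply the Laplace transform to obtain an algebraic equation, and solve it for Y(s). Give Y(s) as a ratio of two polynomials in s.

Y(s) = (2*s^2 - 10*s + 2)/(s^3 - 6*s^2 + 9*s)

Transform both sides with L{·}.
The derivative rules (L{y''} = s^2 Y - s·y(0) - y'(0) and L{y'} = sY - y(0), with y(0) = 2, y'(0) = 2) turn the left side into (s^2 - 6*s + 9)Y - (2*s - 10).
The right side is L{2} = 2/s.
So (s^2 - 6*s + 9)Y = 2/s + (2*s - 10).
Solve for Y(s) and write it as one ratio of polynomials.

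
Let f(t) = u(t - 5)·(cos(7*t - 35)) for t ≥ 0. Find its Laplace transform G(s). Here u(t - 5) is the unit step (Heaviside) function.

G(s) = s*exp(-5*s)/(s^2 + 49)

By the second shifting theorem, L{u(t - c)·g(t - c)} = e^(-cs)·H(s) with c = 5 and H(s) = L{g(t)}.
L{cos(7t)} = s/(s^2 + 49).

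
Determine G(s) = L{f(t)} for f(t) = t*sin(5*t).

L{sin(5t)} = 5/(s^2 + 25).
Then apply L{t·g(t)} = -d/ds[H(s)] with H(s) = 5/(s^2 + 25):
differentiating 1 time and applying the sign gives 10*s/(s^2 + 25)^2.

G(s) = 10*s/(s^2 + 25)^2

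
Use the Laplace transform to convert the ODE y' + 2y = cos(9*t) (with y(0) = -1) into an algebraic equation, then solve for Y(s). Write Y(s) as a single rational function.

Transform both sides with L{·}.
The derivative rules (L{y'} = sY - y(0) = sY - (-1)) turn the left side into (s + 2)Y - (-1).
The right side is L{cos(9*t)} = s/(s^2 + 81).
So (s + 2)Y = s/(s^2 + 81) + (-1).
Solve for Y(s) and write it as one ratio of polynomials.

Y(s) = (-s^2 + s - 81)/(s^3 + 2*s^2 + 81*s + 162)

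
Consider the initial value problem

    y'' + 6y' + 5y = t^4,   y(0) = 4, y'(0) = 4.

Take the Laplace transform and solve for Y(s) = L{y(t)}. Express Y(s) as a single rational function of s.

Take the Laplace transform of both sides.
The derivative rules (L{y''} = s^2 Y - s·y(0) - y'(0) and L{y'} = sY - y(0), with y(0) = 4, y'(0) = 4) turn the left side into (s^2 + 6*s + 5)Y - (4*s + 28).
The right side is L{t^4} = 24/s^5.
So (s^2 + 6*s + 5)Y = 24/s^5 + (4*s + 28).
Isolate Y and clear denominators.

Y(s) = (4*s^5 + 24*s^4 - 24*s^3 + 24*s^2 - 24*s + 24)/(s^6 + 5*s^5)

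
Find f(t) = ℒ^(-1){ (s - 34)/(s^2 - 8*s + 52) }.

f(t) = -5*exp(4*t)*sin(6*t) + exp(4*t)*cos(6*t)

Complete the square in the denominator: s^2 - 8*s + 52 = (s - 4)^2 + 6^2.
Split the numerator to match: s - 34 = 1·(s - 4) - 5·6.
Invert each term: 1·(s - 4)/((s - 4)^2 + 36) ↔ e^(4t)cos(6t); -5·6/((s - 4)^2 + 36) ↔ -5e^(4t)sin(6t).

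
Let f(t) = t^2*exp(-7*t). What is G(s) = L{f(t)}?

G(s) = 2/(s + 7)^3

L{e^(-7t)} = 1/(s + 7).
Then apply L{t^2·g(t)} = (-1)^2 d^2/ds^2[H(s)] with H(s) = 1/(s + 7):
differentiating 2 times and applying the sign gives 2/(s + 7)^3.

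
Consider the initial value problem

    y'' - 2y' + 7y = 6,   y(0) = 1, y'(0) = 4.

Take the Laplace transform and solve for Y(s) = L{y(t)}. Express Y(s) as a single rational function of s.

Transform both sides with L{·}.
With L{y''} = s^2 Y - s·y(0) - y'(0) and L{y'} = sY - y(0), with y(0) = 1, y'(0) = 4: the LHS transforms to (s^2 - 2*s + 7)Y - (s + 2).
The right side is L{6} = 6/s.
So (s^2 - 2*s + 7)Y = 6/s + (s + 2).
Solve for Y(s) and write it as one ratio of polynomials.

Y(s) = (s^2 + 2*s + 6)/(s^3 - 2*s^2 + 7*s)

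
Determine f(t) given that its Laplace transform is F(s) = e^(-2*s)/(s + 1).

The factor e^(-2s) signals a time shift by c = 2 (second shifting theorem).
L{e^(-t)} = 1/(s + 1), so L^-1{1/(s + 1)} = e^(-t).
Hence the inverse is u(t - 2) times that function evaluated at t - 2.

f(t) = Heaviside(t - 2)*(exp(-t + 2))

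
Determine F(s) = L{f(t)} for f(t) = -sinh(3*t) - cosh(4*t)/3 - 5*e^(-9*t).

F(s) = -s/(3*(s^2 - 16)) - 3/(s^2 - 9) - 5/(s + 9)

Apply the Laplace transform termwise.
(-1)·[L{sinh(3t)} = 3/(s^2 - 9)]; (-1/3)·[L{cosh(4t)} = s/(s^2 - 16)]; (-5)·[L{e^(-9t)} = 1/(s + 9)].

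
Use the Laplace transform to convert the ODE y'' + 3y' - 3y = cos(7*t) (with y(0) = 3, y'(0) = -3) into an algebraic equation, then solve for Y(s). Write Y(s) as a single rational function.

Y(s) = (3*s^3 + 6*s^2 + 148*s + 294)/(s^4 + 3*s^3 + 46*s^2 + 147*s - 147)

Transform both sides with L{·}.
With L{y''} = s^2 Y - s·y(0) - y'(0) and L{y'} = sY - y(0), with y(0) = 3, y'(0) = -3: the LHS transforms to (s^2 + 3*s - 3)Y - (3*s + 6).
The right side is L{cos(7*t)} = s/(s^2 + 49).
So (s^2 + 3*s - 3)Y = s/(s^2 + 49) + (3*s + 6).
Solve for Y(s) and write it as one ratio of polynomials.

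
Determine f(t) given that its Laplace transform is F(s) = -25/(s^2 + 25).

f(t) = -5*sin(5*t)

Since L{sin(5t)} = 5/(s^2 + 25), the inverse is sin(5*t), scaled by -5.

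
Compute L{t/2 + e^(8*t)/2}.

Apply the Laplace transform termwise.
(1/2)·[L{t} = 1!/s^2 = 1/s^2]; (1/2)·[L{e^(8t)} = 1/(s - 8)].

1/(2*(s - 8)) + 1/(2*s^2)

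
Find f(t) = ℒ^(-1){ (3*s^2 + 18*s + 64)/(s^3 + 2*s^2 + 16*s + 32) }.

Factor the denominator: s^3 + 2*s^2 + 16*s + 32 = (s + 2)*(s^2 + 16).
Partial fraction decomposition gives [2/(s + 2)] + [s/(s^2 + 16)] + [16/(s^2 + 16)].
Invert each term: 2/(s + 2) ↔ 2e^(-2t); 1·s/(s^2 + 16) ↔ cos(4t); 4·4/(s^2 + 16) ↔ 4sin(4t).

f(t) = 4*sin(4*t) + cos(4*t) + 2*exp(-2*t)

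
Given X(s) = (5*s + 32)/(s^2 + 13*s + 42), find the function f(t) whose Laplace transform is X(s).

f(t) = 2*exp(-6*t) + 3*exp(-7*t)

Factor the denominator: s^2 + 13*s + 42 = (s + 6)*(s + 7).
Partial fraction decomposition gives [3/(s + 7)] + [2/(s + 6)].
Invert each term: 3/(s + 7) ↔ 3e^(-7t); 2/(s + 6) ↔ 2e^(-6t).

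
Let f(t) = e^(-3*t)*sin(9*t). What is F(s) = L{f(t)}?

L{sin(9t)} = 9/(s^2 + 81).
By the first shifting theorem, multiplying by e^(-3t) replaces s with s + 3.

F(s) = 9/((s + 3)^2 + 81)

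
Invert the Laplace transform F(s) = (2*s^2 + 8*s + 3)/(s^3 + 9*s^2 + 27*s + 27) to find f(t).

f(t) = -3*t^2*exp(-3*t)/2 - 4*t*exp(-3*t) + 2*exp(-3*t)

Factor the denominator: s^3 + 9*s^2 + 27*s + 27 = (s + 3)^3.
Partial fraction decomposition gives [2/(s + 3)] + [-4/(s + 3)^2] + [-3/(s + 3)^3].
Invert each term: 2/(s + 3) ↔ 2e^(-3t); -4/(s + 3)^2 ↔ -4t·e^(-3t); -3/(s + 3)^3 ↔ (-3/2)t^2·e^(-3t).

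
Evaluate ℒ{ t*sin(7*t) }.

14*s/(s^2 + 49)^2

L{sin(7t)} = 7/(s^2 + 49).
Then apply L{t·g(t)} = -d/ds[H(s)] with H(s) = 7/(s^2 + 49):
differentiating 1 time and applying the sign gives 14*s/(s^2 + 49)^2.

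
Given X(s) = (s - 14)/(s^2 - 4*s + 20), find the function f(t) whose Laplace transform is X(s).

Complete the square in the denominator: s^2 - 4*s + 20 = (s - 2)^2 + 4^2.
Split the numerator to match: s - 14 = 1·(s - 2) - 3·4.
Invert each term: 1·(s - 2)/((s - 2)^2 + 16) ↔ e^(2t)cos(4t); -3·4/((s - 2)^2 + 16) ↔ -3e^(2t)sin(4t).

f(t) = -3*exp(2*t)*sin(4*t) + exp(2*t)*cos(4*t)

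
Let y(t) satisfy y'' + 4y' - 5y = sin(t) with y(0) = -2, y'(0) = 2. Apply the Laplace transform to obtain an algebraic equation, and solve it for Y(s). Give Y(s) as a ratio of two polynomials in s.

Y(s) = (-2*s^3 - 6*s^2 - 2*s - 5)/(s^4 + 4*s^3 - 4*s^2 + 4*s - 5)

Apply the Laplace transform to the equation.
Using L{y''} = s^2 Y - s·y(0) - y'(0) and L{y'} = sY - y(0), with y(0) = -2, y'(0) = 2, the left side becomes (s^2 + 4*s - 5)Y - (-2*s - 6).
The right side is L{sin(t)} = 1/(s^2 + 1).
So (s^2 + 4*s - 5)Y = 1/(s^2 + 1) + (-2*s - 6).
Divide through and combine into a single rational function.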